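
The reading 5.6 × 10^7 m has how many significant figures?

5.6 × 10^7: in scientific notation every digit of the coefficient is significant.

2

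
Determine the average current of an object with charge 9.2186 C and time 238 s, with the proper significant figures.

0.0387 A

average current = 9.2186 C ÷ 238 s = 0.0387336134454… A.
9.2186 has 5 significant figures; 238 has 3.
Division/multiplication keeps the fewest: 3 significant figures.
Rounded: 0.0387 A.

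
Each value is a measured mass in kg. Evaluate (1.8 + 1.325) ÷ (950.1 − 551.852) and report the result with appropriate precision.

1.8 + 1.325 = 3.125, limited to 1 d.p. → 2 s.f.; 950.1 − 551.852 = 398.248, limited to 1 d.p. → 4 s.f.
Carrying full precision, 3.125 ÷ 398.248 = 0.00784686928748…; keep min(2, 4) = 2 s.f.
Rounded to 2 significant figures: 0.0078.

0.0078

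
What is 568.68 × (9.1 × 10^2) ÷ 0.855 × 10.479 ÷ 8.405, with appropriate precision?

7.5 × 10^5

568.68 × (9.1 × 10^2) ÷ 0.855 × 10.479 ÷ 8.405 = 754614.863083…
Multiplication/division keeps the fewest significant figures: 568.68 → 5 s.f., 9.1 × 10^2 → 2 s.f., 0.855 → 3 s.f., 10.479 → 5 s.f., 8.405 → 4 s.f.; limit is 2.
Rounded to 2 significant figures: 7.5 × 10^5.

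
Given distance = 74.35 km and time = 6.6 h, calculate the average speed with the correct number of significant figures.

average speed = 74.35 km ÷ 6.6 h = 11.2651515152… km/h.
74.35 has 4 significant figures; 6.6 has 2.
Division/multiplication keeps the fewest: 2 significant figures.
Rounded: 11 km/h.

11 km/h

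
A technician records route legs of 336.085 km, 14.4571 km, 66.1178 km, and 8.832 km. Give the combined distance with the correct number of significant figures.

425.492 km

336.085 km + 14.4571 km + 66.1178 km + 8.832 km = 425.4919 km.
Addition/subtraction keeps the fewest decimal places: 336.085 → 3 decimal places, 14.4571 → 4 decimal places, 66.1178 → 4 decimal places, 8.832 → 3 decimal places; limit is 3.
Rounded to 3 decimal places: 425.492 km.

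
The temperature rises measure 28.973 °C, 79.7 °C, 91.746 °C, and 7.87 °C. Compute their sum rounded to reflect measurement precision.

28.973 °C + 79.7 °C + 91.746 °C + 7.87 °C = 208.289 °C.
Addition/subtraction keeps the fewest decimal places: 28.973 → 3 decimal places, 79.7 → 1 decimal place, 91.746 → 3 decimal places, 7.87 → 2 decimal places; limit is 1.
Rounded to 1 decimal place: 2.083 × 10^2 °C.

2.083 × 10^2 °C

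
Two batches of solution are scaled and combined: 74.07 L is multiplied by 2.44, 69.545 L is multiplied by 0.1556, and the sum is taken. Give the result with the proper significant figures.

192 L

74.07 × 2.44 = 180.7308 → 181 L (3 s.f., last digit at the 10^0 place).
69.545 × 0.1556 = 10.821202 → 10.82 L (4 s.f., last digit at the 10^-2 place).
Sum: 191.552002 L; keep the coarser place, 10^0.
Result: 192 L.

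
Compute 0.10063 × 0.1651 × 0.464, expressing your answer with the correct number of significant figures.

0.10063 × 0.1651 × 0.464 = 0.007708902032
Multiplication/division keeps the fewest significant figures: 0.10063 → 5 s.f., 0.1651 → 4 s.f., 0.464 → 3 s.f.; limit is 3.
Rounded to 3 significant figures: 0.00771.

0.00771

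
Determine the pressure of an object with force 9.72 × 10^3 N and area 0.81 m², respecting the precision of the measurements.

1.2 × 10^4 Pa

pressure = 9.72 × 10^3 N ÷ 0.81 m² = 12000 Pa.
9.72 × 10^3 has 3 significant figures; 0.81 has 2.
Division/multiplication keeps the fewest: 2 significant figures.
Rounded: 1.2 × 10^4 Pa.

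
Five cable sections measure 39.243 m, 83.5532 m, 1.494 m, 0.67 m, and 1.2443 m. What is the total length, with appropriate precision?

126.20 m

39.243 m + 83.5532 m + 1.494 m + 0.67 m + 1.2443 m = 126.2045 m.
Addition/subtraction keeps the fewest decimal places: 39.243 → 3 decimal places, 83.5532 → 4 decimal places, 1.494 → 3 decimal places, 0.67 → 2 decimal places, 1.2443 → 4 decimal places; limit is 2.
Rounded to 2 decimal places: 126.20 m.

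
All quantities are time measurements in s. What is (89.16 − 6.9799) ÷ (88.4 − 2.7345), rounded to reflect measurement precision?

0.959

89.16 − 6.9799 = 82.1801, limited to 2 d.p. → 4 s.f.; 88.4 − 2.7345 = 85.6655, limited to 1 d.p. → 3 s.f.
Carrying full precision, 82.1801 ÷ 85.6655 = 0.959313842796…; keep min(4, 3) = 3 s.f.
Rounded to 3 significant figures: 0.959.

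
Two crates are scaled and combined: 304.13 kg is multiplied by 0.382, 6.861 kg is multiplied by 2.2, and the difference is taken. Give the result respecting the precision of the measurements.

304.13 × 0.382 = 116.17766 → 116 kg (3 s.f., last digit at the 10^0 place).
6.861 × 2.2 = 15.0942 → 15 kg (2 s.f., last digit at the 10^0 place).
Difference: 101.08346 kg; keep the coarser place, 10^0.
Result: 101 kg.

101 kg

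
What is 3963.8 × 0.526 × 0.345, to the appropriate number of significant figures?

719

3963.8 × 0.526 × 0.345 = 719.310786
Multiplication/division keeps the fewest significant figures: 3963.8 → 5 s.f., 0.526 → 3 s.f., 0.345 → 3 s.f.; limit is 3.
Rounded to 3 significant figures: 719.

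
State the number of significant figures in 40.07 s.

4

40.07: zeros between nonzero digits are significant.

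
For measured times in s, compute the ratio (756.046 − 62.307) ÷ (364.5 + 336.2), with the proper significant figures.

0.9901

756.046 − 62.307 = 693.739, limited to 3 d.p. → 6 s.f.; 364.5 + 336.2 = 700.7, limited to 1 d.p. → 4 s.f.
Carrying full precision, 693.739 ÷ 700.7 = 0.990065648637…; keep min(6, 4) = 4 s.f.
Rounded to 4 significant figures: 0.9901.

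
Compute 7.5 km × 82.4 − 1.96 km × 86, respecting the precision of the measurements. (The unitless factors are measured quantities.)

7.5 × 82.4 = 618 → 6.2 × 10² km (2 s.f., last digit at the 10^1 place).
1.96 × 86 = 168.56 → 1.7 × 10² km (2 s.f., last digit at the 10^1 place).
Difference: 449.44 km; keep the coarser place, 10^1.
Result: 4.5 × 10² km.

4.5 × 10² km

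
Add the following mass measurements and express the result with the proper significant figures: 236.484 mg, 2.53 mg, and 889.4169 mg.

236.484 mg + 2.53 mg + 889.4169 mg = 1128.4309 mg.
Addition/subtraction keeps the fewest decimal places: 236.484 → 3 decimal places, 2.53 → 2 decimal places, 889.4169 → 4 decimal places; limit is 2.
Rounded to 2 decimal places: 1.12843 × 10^3 mg.

1.12843 × 10^3 mg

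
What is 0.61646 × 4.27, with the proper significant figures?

0.61646 × 4.27 = 2.6322842
Multiplication/division keeps the fewest significant figures: 0.61646 → 5 s.f., 4.27 → 3 s.f.; limit is 3.
Rounded to 3 significant figures: 2.63.

2.63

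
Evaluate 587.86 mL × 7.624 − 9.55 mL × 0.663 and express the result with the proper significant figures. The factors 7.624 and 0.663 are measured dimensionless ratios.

4476 mL

587.86 × 7.624 = 4481.84464 → 4482 mL (4 s.f., last digit at the 10^0 place).
9.55 × 0.663 = 6.33165 → 6.33 mL (3 s.f., last digit at the 10^-2 place).
Difference: 4475.51299 mL; keep the coarser place, 10^0.
Result: 4476 mL.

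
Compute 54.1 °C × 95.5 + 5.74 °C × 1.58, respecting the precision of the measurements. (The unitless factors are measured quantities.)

54.1 × 95.5 = 5166.55 → 5.17 × 10^3 °C (3 s.f., last digit at the 10^1 place).
5.74 × 1.58 = 9.0692 → 9.07 °C (3 s.f., last digit at the 10^-2 place).
Sum: 5175.6192 °C; keep the coarser place, 10^1.
Result: 5.18 × 10^3 °C.

5.18 × 10^3 °C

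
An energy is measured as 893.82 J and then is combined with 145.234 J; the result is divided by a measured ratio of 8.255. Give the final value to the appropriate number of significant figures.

125.9 J

893.82 J + 145.234 J = 1039.054 J; the sum is limited to 2 decimal places (6 s.f.).
Carrying full precision, 1039.054 ÷ 8.255 = 125.869654755… J; 8.255 has 4 s.f., so the result keeps min(6, 4) = 4 s.f.
Rounded to 4 significant figures: 125.9 J.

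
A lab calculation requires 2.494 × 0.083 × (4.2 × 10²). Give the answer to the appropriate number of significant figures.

87

2.494 × 0.083 × (4.2 × 10²) = 86.94084
Multiplication/division keeps the fewest significant figures: 2.494 → 4 s.f., 0.083 → 2 s.f., 4.2 × 10² → 2 s.f.; limit is 2.
Rounded to 2 significant figures: 87.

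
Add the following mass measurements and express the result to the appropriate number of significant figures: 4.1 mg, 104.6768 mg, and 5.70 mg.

4.1 mg + 104.6768 mg + 5.70 mg = 114.4768 mg.
Addition/subtraction keeps the fewest decimal places: 4.1 → 1 decimal place, 104.6768 → 4 decimal places, 5.70 → 2 decimal places; limit is 1.
Rounded to 1 decimal place: 114.5 mg.

114.5 mg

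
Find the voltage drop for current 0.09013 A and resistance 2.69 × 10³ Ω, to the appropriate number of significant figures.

242 V

voltage drop = 0.09013 A × 2.69 × 10³ Ω = 242.4497 V.
0.09013 has 4 significant figures; 2.69 × 10³ has 3.
Division/multiplication keeps the fewest: 3 significant figures.
Rounded: 242 V.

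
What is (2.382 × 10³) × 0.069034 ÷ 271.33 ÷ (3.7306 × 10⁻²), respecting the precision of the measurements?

16.25

(2.382 × 10³) × 0.069034 ÷ 271.33 ÷ (3.7306 × 10⁻²) = 16.2453209034…
Multiplication/division keeps the fewest significant figures: 2.382 × 10³ → 4 s.f., 0.069034 → 5 s.f., 271.33 → 5 s.f., 3.7306 × 10⁻² → 5 s.f.; limit is 4.
Rounded to 4 significant figures: 16.25.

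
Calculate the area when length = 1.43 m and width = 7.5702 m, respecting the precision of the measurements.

10.8 m²

area = 1.43 m × 7.5702 m = 10.825386 m².
1.43 has 3 significant figures; 7.5702 has 5.
Division/multiplication keeps the fewest: 3 significant figures.
Rounded: 10.8 m².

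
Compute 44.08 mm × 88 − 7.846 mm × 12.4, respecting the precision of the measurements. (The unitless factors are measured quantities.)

44.08 × 88 = 3879.04 → 3.9 × 10³ mm (2 s.f., last digit at the 10^2 place).
7.846 × 12.4 = 97.2904 → 97.3 mm (3 s.f., last digit at the 10^-1 place).
Difference: 3781.7496 mm; keep the coarser place, 10^2.
Result: 3.8 × 10³ mm.

3.8 × 10³ mm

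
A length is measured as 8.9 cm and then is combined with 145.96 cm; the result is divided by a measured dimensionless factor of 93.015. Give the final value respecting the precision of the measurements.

1.665 cm

8.9 cm + 145.96 cm = 154.86 cm; the sum is limited to 1 decimal place (4 s.f.).
Carrying full precision, 154.86 ÷ 93.015 = 1.66489275923… cm; 93.015 has 5 s.f., so the result keeps min(4, 5) = 4 s.f.
Rounded to 4 significant figures: 1.665 cm.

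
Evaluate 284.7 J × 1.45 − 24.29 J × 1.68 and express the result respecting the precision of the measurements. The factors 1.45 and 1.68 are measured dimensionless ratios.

372 J

284.7 × 1.45 = 412.815 → 413 J (3 s.f., last digit at the 10^0 place).
24.29 × 1.68 = 40.8072 → 40.8 J (3 s.f., last digit at the 10^-1 place).
Difference: 372.0078 J; keep the coarser place, 10^0.
Result: 372 J.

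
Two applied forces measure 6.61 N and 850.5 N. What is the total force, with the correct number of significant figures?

857.1 N

6.61 N + 850.5 N = 857.11 N.
Addition/subtraction keeps the fewest decimal places: 6.61 → 2 decimal places, 850.5 → 1 decimal place; limit is 1.
Rounded to 1 decimal place: 857.1 N.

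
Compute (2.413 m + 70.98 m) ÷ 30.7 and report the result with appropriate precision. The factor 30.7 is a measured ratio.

2.39 m

2.413 m + 70.98 m = 73.393 m; the sum is limited to 2 decimal places (4 s.f.).
Carrying full precision, 73.393 ÷ 30.7 = 2.3906514658… m; 30.7 has 3 s.f., so the result keeps min(4, 3) = 3 s.f.
Rounded to 3 significant figures: 2.39 m.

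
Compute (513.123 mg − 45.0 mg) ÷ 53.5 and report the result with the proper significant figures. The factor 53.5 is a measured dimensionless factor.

513.123 mg − 45.0 mg = 468.123 mg; the difference is limited to 1 decimal place (4 s.f.).
Carrying full precision, 468.123 ÷ 53.5 = 8.74996261682… mg; 53.5 has 3 s.f., so the result keeps min(4, 3) = 3 s.f.
Rounded to 3 significant figures: 8.75 mg.

8.75 mg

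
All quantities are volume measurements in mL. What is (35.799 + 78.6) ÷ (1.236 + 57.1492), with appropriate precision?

35.799 + 78.6 = 114.399, limited to 1 d.p. → 4 s.f.; 1.236 + 57.1492 = 58.3852, limited to 3 d.p. → 5 s.f.
Carrying full precision, 114.399 ÷ 58.3852 = 1.9593835424…; keep min(4, 5) = 4 s.f.
Rounded to 4 significant figures: 1.959.

1.959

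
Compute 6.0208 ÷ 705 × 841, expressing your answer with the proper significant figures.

6.0208 ÷ 705 × 841 = 7.18225929078…
Multiplication/division keeps the fewest significant figures: 6.0208 → 5 s.f., 705 → 3 s.f., 841 → 3 s.f.; limit is 3.
Rounded to 3 significant figures: 7.18.

7.18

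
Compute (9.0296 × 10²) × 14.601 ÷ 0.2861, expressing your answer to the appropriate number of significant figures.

(9.0296 × 10²) × 14.601 ÷ 0.2861 = 46082.2053827…
Multiplication/division keeps the fewest significant figures: 9.0296 × 10² → 5 s.f., 14.601 → 5 s.f., 0.2861 → 4 s.f.; limit is 4.
Rounded to 4 significant figures: 4.608 × 10⁴.

4.608 × 10⁴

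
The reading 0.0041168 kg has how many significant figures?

0.0041168: leading zeros are not significant.

5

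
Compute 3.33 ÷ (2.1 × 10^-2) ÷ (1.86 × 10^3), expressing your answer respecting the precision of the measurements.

3.33 ÷ (2.1 × 10^-2) ÷ (1.86 × 10^3) = 0.0852534562212…
Multiplication/division keeps the fewest significant figures: 3.33 → 3 s.f., 2.1 × 10^-2 → 2 s.f., 1.86 × 10^3 → 3 s.f.; limit is 2.
Rounded to 2 significant figures: 0.085.

0.085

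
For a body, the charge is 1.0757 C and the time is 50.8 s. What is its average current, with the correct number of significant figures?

0.0212 A

average current = 1.0757 C ÷ 50.8 s = 0.0211751968504… A.
1.0757 has 5 significant figures; 50.8 has 3.
Division/multiplication keeps the fewest: 3 significant figures.
Rounded: 0.0212 A.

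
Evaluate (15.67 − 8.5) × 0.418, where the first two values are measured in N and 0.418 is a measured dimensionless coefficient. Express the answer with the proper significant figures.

15.67 N − 8.5 N = 7.17 N; the difference is limited to 1 decimal place (2 s.f.).
Carrying full precision, 7.17 × 0.418 = 2.99706 N; 0.418 has 3 s.f., so the result keeps min(2, 3) = 2 s.f.
Rounded to 2 significant figures: 3.0 N.

3.0 N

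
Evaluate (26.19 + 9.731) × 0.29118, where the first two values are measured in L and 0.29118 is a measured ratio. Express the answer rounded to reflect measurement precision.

26.19 L + 9.731 L = 35.921 L; the sum is limited to 2 decimal places (4 s.f.).
Carrying full precision, 35.921 × 0.29118 = 10.45947678 L; 0.29118 has 5 s.f., so the result keeps min(4, 5) = 4 s.f.
Rounded to 4 significant figures: 10.46 L.

10.46 L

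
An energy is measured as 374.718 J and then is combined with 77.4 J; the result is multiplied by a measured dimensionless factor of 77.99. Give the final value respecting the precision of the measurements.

374.718 J + 77.4 J = 452.118 J; the sum is limited to 1 decimal place (4 s.f.).
Carrying full precision, 452.118 × 77.99 = 35260.68282 J; 77.99 has 4 s.f., so the result keeps min(4, 4) = 4 s.f.
Rounded to 4 significant figures: 3.526 × 10⁴ J.

3.526 × 10⁴ J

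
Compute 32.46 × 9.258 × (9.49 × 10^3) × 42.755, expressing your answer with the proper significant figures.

1.22 × 10^8

32.46 × 9.258 × (9.49 × 10^3) × 42.755 = 121932313.811…
Multiplication/division keeps the fewest significant figures: 32.46 → 4 s.f., 9.258 → 4 s.f., 9.49 × 10^3 → 3 s.f., 42.755 → 5 s.f.; limit is 3.
Rounded to 3 significant figures: 1.22 × 10^8.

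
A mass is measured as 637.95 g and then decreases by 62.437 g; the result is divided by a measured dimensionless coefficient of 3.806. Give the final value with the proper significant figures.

637.95 g − 62.437 g = 575.513 g; the difference is limited to 2 decimal places (5 s.f.).
Carrying full precision, 575.513 ÷ 3.806 = 151.212033631… g; 3.806 has 4 s.f., so the result keeps min(5, 4) = 4 s.f.
Rounded to 4 significant figures: 151.2 g.

151.2 g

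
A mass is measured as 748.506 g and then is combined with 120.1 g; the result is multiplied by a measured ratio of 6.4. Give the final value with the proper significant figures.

5.6 × 10³ g

748.506 g + 120.1 g = 868.606 g; the sum is limited to 1 decimal place (4 s.f.).
Carrying full precision, 868.606 × 6.4 = 5559.0784 g; 6.4 has 2 s.f., so the result keeps min(4, 2) = 2 s.f.
Rounded to 2 significant figures: 5.6 × 10³ g.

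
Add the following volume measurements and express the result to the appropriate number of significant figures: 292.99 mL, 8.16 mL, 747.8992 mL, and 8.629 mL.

1057.68 mL

292.99 mL + 8.16 mL + 747.8992 mL + 8.629 mL = 1057.6782 mL.
Addition/subtraction keeps the fewest decimal places: 292.99 → 2 decimal places, 8.16 → 2 decimal places, 747.8992 → 4 decimal places, 8.629 → 3 decimal places; limit is 2.
Rounded to 2 decimal places: 1057.68 mL.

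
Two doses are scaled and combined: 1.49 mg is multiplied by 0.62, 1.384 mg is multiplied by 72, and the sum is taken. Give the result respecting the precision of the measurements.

1.0 × 10² mg

1.49 × 0.62 = 0.9238 → 0.92 mg (2 s.f., last digit at the 10^-2 place).
1.384 × 72 = 99.648 → 1.0 × 10² mg (2 s.f., last digit at the 10^1 place).
Sum: 100.5718 mg; keep the coarser place, 10^1.
Result: 1.0 × 10² mg.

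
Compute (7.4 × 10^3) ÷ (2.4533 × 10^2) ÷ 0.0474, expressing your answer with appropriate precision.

(7.4 × 10^3) ÷ (2.4533 × 10^2) ÷ 0.0474 = 636.359774426…
Multiplication/division keeps the fewest significant figures: 7.4 × 10^3 → 2 s.f., 2.4533 × 10^2 → 5 s.f., 0.0474 → 3 s.f.; limit is 2.
Rounded to 2 significant figures: 6.4 × 10^2.

6.4 × 10^2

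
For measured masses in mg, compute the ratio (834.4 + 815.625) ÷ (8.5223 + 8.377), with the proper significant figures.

97.639

834.4 + 815.625 = 1650.025, limited to 1 d.p. → 5 s.f.; 8.5223 + 8.377 = 16.8993, limited to 3 d.p. → 5 s.f.
Carrying full precision, 1650.025 ÷ 16.8993 = 97.6386595895…; keep min(5, 5) = 5 s.f.
Rounded to 5 significant figures: 97.639.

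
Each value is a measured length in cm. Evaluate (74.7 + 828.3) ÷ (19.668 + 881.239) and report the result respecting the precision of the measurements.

74.7 + 828.3 = 903.0, limited to 1 d.p. → 4 s.f.; 19.668 + 881.239 = 900.907, limited to 3 d.p. → 6 s.f.
Carrying full precision, 903.0 ÷ 900.907 = 1.00232321427…; keep min(4, 6) = 4 s.f.
Rounded to 4 significant figures: 1.002.

1.002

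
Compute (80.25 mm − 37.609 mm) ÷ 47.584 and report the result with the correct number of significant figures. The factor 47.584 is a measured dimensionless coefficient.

80.25 mm − 37.609 mm = 42.641 mm; the difference is limited to 2 decimal places (4 s.f.).
Carrying full precision, 42.641 ÷ 47.584 = 0.896120544721… mm; 47.584 has 5 s.f., so the result keeps min(4, 5) = 4 s.f.
Rounded to 4 significant figures: 0.8961 mm.

0.8961 mm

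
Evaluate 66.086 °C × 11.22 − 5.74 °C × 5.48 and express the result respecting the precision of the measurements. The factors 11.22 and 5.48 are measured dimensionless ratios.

66.086 × 11.22 = 741.48492 → 7.415 × 10² °C (4 s.f., last digit at the 10^-1 place).
5.74 × 5.48 = 31.4552 → 31.5 °C (3 s.f., last digit at the 10^-1 place).
Difference: 710.02972 °C; keep the coarser place, 10^-1.
Result: 710.0 °C.

710.0 °C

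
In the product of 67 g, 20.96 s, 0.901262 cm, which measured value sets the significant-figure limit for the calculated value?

67 g → 2 s.f.; 20.96 s → 4 s.f.; 0.901262 cm → 6 s.f.
The fewest is 2 significant figures, from 67 g.

67 g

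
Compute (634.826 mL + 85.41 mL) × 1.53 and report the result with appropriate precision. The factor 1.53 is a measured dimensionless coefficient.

634.826 mL + 85.41 mL = 720.236 mL; the sum is limited to 2 decimal places (5 s.f.).
Carrying full precision, 720.236 × 1.53 = 1101.96108 mL; 1.53 has 3 s.f., so the result keeps min(5, 3) = 3 s.f.
Rounded to 3 significant figures: 1.10 × 10^3 mL.

1.10 × 10^3 mL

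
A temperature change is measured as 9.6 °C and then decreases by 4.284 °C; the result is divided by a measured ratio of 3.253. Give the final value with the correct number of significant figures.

1.6 °C

9.6 °C − 4.284 °C = 5.316 °C; the difference is limited to 1 decimal place (2 s.f.).
Carrying full precision, 5.316 ÷ 3.253 = 1.63418383031… °C; 3.253 has 4 s.f., so the result keeps min(2, 4) = 2 s.f.
Rounded to 2 significant figures: 1.6 °C.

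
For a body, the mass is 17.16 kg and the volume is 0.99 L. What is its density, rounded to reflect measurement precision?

17 kg/L

density = 17.16 kg ÷ 0.99 L = 17.3333333333… kg/L.
17.16 has 4 significant figures; 0.99 has 2.
Division/multiplication keeps the fewest: 2 significant figures.
Rounded: 17 kg/L.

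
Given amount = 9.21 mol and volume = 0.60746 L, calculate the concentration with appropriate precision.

15.2 mol/L

concentration = 9.21 mol ÷ 0.60746 L = 15.1614921147… mol/L.
9.21 has 3 significant figures; 0.60746 has 5.
Division/multiplication keeps the fewest: 3 significant figures.
Rounded: 15.2 mol/L.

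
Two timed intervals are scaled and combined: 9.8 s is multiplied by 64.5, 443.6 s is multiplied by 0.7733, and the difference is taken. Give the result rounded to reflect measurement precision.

2.9 × 10² s

9.8 × 64.5 = 632.1 → 6.3 × 10² s (2 s.f., last digit at the 10^1 place).
443.6 × 0.7733 = 343.03588 → 343.0 s (4 s.f., last digit at the 10^-1 place).
Difference: 289.06412 s; keep the coarser place, 10^1.
Result: 2.9 × 10² s.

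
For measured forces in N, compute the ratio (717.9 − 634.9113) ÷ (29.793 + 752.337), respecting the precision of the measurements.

717.9 − 634.9113 = 82.9887, limited to 1 d.p. → 3 s.f.; 29.793 + 752.337 = 782.130, limited to 3 d.p. → 6 s.f.
Carrying full precision, 82.9887 ÷ 782.130 = 0.106106018181…; keep min(3, 6) = 3 s.f.
Rounded to 3 significant figures: 0.106.

0.106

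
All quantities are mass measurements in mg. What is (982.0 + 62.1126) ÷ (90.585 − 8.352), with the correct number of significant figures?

982.0 + 62.1126 = 1044.1126, limited to 1 d.p. → 5 s.f.; 90.585 − 8.352 = 82.233, limited to 3 d.p. → 5 s.f.
Carrying full precision, 1044.1126 ÷ 82.233 = 12.69700242…; keep min(5, 5) = 5 s.f.
Rounded to 5 significant figures: 12.697.

12.697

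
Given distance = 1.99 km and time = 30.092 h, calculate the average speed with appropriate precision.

0.0661 km/h

average speed = 1.99 km ÷ 30.092 h = 0.066130533032… km/h.
1.99 has 3 significant figures; 30.092 has 5.
Division/multiplication keeps the fewest: 3 significant figures.
Rounded: 0.0661 km/h.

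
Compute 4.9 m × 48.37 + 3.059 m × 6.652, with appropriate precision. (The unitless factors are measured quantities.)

4.9 × 48.37 = 237.013 → 2.4 × 10^2 m (2 s.f., last digit at the 10^1 place).
3.059 × 6.652 = 20.348468 → 20.35 m (4 s.f., last digit at the 10^-2 place).
Sum: 257.361468 m; keep the coarser place, 10^1.
Result: 2.6 × 10^2 m.

2.6 × 10^2 m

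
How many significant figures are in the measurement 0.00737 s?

0.00737: leading zeros are not significant.

3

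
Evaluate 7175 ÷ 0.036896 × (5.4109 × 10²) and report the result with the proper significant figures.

7175 ÷ 0.036896 × (5.4109 × 10²) = 105223350.77…
Multiplication/division keeps the fewest significant figures: 7175 → 4 s.f., 0.036896 → 5 s.f., 5.4109 × 10² → 5 s.f.; limit is 4.
Rounded to 4 significant figures: 1.052 × 10⁸.

1.052 × 10⁸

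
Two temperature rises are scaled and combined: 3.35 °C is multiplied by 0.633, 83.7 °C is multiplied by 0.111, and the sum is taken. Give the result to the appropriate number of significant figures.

3.35 × 0.633 = 2.12055 → 2.12 °C (3 s.f., last digit at the 10^-2 place).
83.7 × 0.111 = 9.2907 → 9.29 °C (3 s.f., last digit at the 10^-2 place).
Sum: 11.41125 °C; keep the coarser place, 10^-2.
Result: 11.41 °C.

11.41 °C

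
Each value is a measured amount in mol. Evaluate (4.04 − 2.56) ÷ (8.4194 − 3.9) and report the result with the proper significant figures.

0.33

4.04 − 2.56 = 1.48, limited to 2 d.p. → 3 s.f.; 8.4194 − 3.9 = 4.5194, limited to 1 d.p. → 2 s.f.
Carrying full precision, 1.48 ÷ 4.5194 = 0.32747709873…; keep min(3, 2) = 2 s.f.
Rounded to 2 significant figures: 0.33.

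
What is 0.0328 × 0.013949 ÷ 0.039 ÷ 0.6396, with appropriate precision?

0.0328 × 0.013949 ÷ 0.039 ÷ 0.6396 = 0.0183418803419…
Multiplication/division keeps the fewest significant figures: 0.0328 → 3 s.f., 0.013949 → 5 s.f., 0.039 → 2 s.f., 0.6396 → 4 s.f.; limit is 2.
Rounded to 2 significant figures: 0.018.

0.018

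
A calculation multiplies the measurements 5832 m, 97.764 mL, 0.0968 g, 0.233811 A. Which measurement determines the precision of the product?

5832 m → 4 s.f.; 97.764 mL → 5 s.f.; 0.0968 g → 3 s.f.; 0.233811 A → 6 s.f.
The fewest is 3 significant figures, from 0.0968 g.

0.0968 g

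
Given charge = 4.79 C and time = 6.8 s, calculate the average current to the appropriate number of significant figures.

0.70 A

average current = 4.79 C ÷ 6.8 s = 0.704411764706… A.
4.79 has 3 significant figures; 6.8 has 2.
Division/multiplication keeps the fewest: 2 significant figures.
Rounded: 0.70 A.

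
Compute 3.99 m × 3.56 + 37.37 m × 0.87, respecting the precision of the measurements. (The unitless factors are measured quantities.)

47 m

3.99 × 3.56 = 14.2044 → 14.2 m (3 s.f., last digit at the 10^-1 place).
37.37 × 0.87 = 32.5119 → 33 m (2 s.f., last digit at the 10^0 place).
Sum: 46.7163 m; keep the coarser place, 10^0.
Result: 47 m.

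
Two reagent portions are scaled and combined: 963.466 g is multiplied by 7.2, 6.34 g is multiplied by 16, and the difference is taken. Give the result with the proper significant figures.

6.8 × 10³ g

963.466 × 7.2 = 6936.9552 → 6.9 × 10³ g (2 s.f., last digit at the 10^2 place).
6.34 × 16 = 101.44 → 1.0 × 10² g (2 s.f., last digit at the 10^1 place).
Difference: 6835.5152 g; keep the coarser place, 10^2.
Result: 6.8 × 10³ g.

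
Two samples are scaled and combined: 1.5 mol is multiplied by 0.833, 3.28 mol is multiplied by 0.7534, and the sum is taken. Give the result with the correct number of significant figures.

3.7 mol

1.5 × 0.833 = 1.2495 → 1.2 mol (2 s.f., last digit at the 10^-1 place).
3.28 × 0.7534 = 2.471152 → 2.47 mol (3 s.f., last digit at the 10^-2 place).
Sum: 3.720652 mol; keep the coarser place, 10^-1.
Result: 3.7 mol.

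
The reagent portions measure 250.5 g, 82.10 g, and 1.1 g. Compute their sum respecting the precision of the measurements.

333.7 g

250.5 g + 82.10 g + 1.1 g = 333.70 g.
Addition/subtraction keeps the fewest decimal places: 250.5 → 1 decimal place, 82.10 → 2 decimal places, 1.1 → 1 decimal place; limit is 1.
Rounded to 1 decimal place: 333.7 g.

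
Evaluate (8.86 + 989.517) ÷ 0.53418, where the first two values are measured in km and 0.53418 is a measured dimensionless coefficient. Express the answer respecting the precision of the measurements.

1869.0 km

8.86 km + 989.517 km = 998.377 km; the sum is limited to 2 decimal places (5 s.f.).
Carrying full precision, 998.377 ÷ 0.53418 = 1868.98985361… km; 0.53418 has 5 s.f., so the result keeps min(5, 5) = 5 s.f.
Rounded to 5 significant figures: 1869.0 km.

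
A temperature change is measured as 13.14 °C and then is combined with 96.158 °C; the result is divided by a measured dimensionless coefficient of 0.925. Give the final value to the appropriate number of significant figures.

1.18 × 10^2 °C

13.14 °C + 96.158 °C = 109.298 °C; the sum is limited to 2 decimal places (5 s.f.).
Carrying full precision, 109.298 ÷ 0.925 = 118.16 °C; 0.925 has 3 s.f., so the result keeps min(5, 3) = 3 s.f.
Rounded to 3 significant figures: 1.18 × 10^2 °C.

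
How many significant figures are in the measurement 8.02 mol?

8.02: zeros between nonzero digits are significant.

3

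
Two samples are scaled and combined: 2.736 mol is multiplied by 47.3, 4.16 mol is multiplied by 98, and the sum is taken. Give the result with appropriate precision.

5.4 × 10² mol

2.736 × 47.3 = 129.4128 → 1.29 × 10² mol (3 s.f., last digit at the 10^0 place).
4.16 × 98 = 407.68 → 4.1 × 10² mol (2 s.f., last digit at the 10^1 place).
Sum: 537.0928 mol; keep the coarser place, 10^1.
Result: 5.4 × 10² mol.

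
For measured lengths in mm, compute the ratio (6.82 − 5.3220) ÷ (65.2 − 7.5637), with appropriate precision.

6.82 − 5.3220 = 1.4980, limited to 2 d.p. → 3 s.f.; 65.2 − 7.5637 = 57.6363, limited to 1 d.p. → 3 s.f.
Carrying full precision, 1.4980 ÷ 57.6363 = 0.0259905649738…; keep min(3, 3) = 3 s.f.
Rounded to 3 significant figures: 0.0260.

0.0260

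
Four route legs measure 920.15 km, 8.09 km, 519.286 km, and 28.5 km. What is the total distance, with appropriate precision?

920.15 km + 8.09 km + 519.286 km + 28.5 km = 1476.026 km.
Addition/subtraction keeps the fewest decimal places: 920.15 → 2 decimal places, 8.09 → 2 decimal places, 519.286 → 3 decimal places, 28.5 → 1 decimal place; limit is 1.
Rounded to 1 decimal place: 1476.0 km.

1476.0 km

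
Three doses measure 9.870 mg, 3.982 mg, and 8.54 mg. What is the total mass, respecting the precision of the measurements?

22.39 mg

9.870 mg + 3.982 mg + 8.54 mg = 22.392 mg.
Addition/subtraction keeps the fewest decimal places: 9.870 → 3 decimal places, 3.982 → 3 decimal places, 8.54 → 2 decimal places; limit is 2.
Rounded to 2 decimal places: 22.39 mg.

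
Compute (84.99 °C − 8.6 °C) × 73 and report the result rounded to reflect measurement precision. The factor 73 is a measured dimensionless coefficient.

84.99 °C − 8.6 °C = 76.39 °C; the difference is limited to 1 decimal place (3 s.f.).
Carrying full precision, 76.39 × 73 = 5576.47 °C; 73 has 2 s.f., so the result keeps min(3, 2) = 2 s.f.
Rounded to 2 significant figures: 5.6 × 10^3 °C.

5.6 × 10^3 °C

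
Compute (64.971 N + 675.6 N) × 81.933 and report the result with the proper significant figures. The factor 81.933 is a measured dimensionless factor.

64.971 N + 675.6 N = 740.571 N; the sum is limited to 1 decimal place (4 s.f.).
Carrying full precision, 740.571 × 81.933 = 60677.203743 N; 81.933 has 5 s.f., so the result keeps min(4, 5) = 4 s.f.
Rounded to 4 significant figures: 6.068 × 10^4 N.

6.068 × 10^4 N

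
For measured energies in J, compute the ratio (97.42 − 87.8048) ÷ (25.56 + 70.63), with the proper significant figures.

0.100

97.42 − 87.8048 = 9.6152, limited to 2 d.p. → 3 s.f.; 25.56 + 70.63 = 96.19, limited to 2 d.p. → 4 s.f.
Carrying full precision, 9.6152 ÷ 96.19 = 0.0999604948539…; keep min(3, 4) = 3 s.f.
Rounded to 3 significant figures: 0.100.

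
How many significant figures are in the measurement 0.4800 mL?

4

0.4800: leading zeros are not significant; trailing zeros after a decimal point are significant.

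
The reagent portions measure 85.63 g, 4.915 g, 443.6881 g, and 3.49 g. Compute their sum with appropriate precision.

537.72 g

85.63 g + 4.915 g + 443.6881 g + 3.49 g = 537.7231 g.
Addition/subtraction keeps the fewest decimal places: 85.63 → 2 decimal places, 4.915 → 3 decimal places, 443.6881 → 4 decimal places, 3.49 → 2 decimal places; limit is 2.
Rounded to 2 decimal places: 537.72 g.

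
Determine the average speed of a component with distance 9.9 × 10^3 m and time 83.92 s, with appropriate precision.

average speed = 9.9 × 10^3 m ÷ 83.92 s = 117.969494757… m/s.
9.9 × 10^3 has 2 significant figures; 83.92 has 4.
Division/multiplication keeps the fewest: 2 significant figures.
Rounded: 1.2 × 10^2 m/s.

1.2 × 10^2 m/s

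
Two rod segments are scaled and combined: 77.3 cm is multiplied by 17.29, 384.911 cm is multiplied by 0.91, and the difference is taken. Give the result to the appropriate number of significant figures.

77.3 × 17.29 = 1336.517 → 1.34 × 10^3 cm (3 s.f., last digit at the 10^1 place).
384.911 × 0.91 = 350.26901 → 3.5 × 10^2 cm (2 s.f., last digit at the 10^1 place).
Difference: 986.24799 cm; keep the coarser place, 10^1.
Result: 9.9 × 10^2 cm.

9.9 × 10^2 cm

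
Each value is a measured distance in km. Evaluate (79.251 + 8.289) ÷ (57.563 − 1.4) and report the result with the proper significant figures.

1.56

79.251 + 8.289 = 87.540, limited to 3 d.p. → 5 s.f.; 57.563 − 1.4 = 56.163, limited to 1 d.p. → 3 s.f.
Carrying full precision, 87.540 ÷ 56.163 = 1.55867742108…; keep min(5, 3) = 3 s.f.
Rounded to 3 significant figures: 1.56.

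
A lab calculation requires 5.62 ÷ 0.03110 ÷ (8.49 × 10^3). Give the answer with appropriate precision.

2.13 × 10^-2

5.62 ÷ 0.03110 ÷ (8.49 × 10^3) = 0.0212847344521…
Multiplication/division keeps the fewest significant figures: 5.62 → 3 s.f., 0.03110 → 4 s.f., 8.49 × 10^3 → 3 s.f.; limit is 3.
Rounded to 3 significant figures: 2.13 × 10^-2.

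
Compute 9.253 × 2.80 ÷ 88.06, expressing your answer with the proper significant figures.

0.294

9.253 × 2.80 ÷ 88.06 = 0.294213036566…
Multiplication/division keeps the fewest significant figures: 9.253 → 4 s.f., 2.80 → 3 s.f., 88.06 → 4 s.f.; limit is 3.
Rounded to 3 significant figures: 0.294.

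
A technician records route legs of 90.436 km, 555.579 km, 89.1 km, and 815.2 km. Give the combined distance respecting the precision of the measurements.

90.436 km + 555.579 km + 89.1 km + 815.2 km = 1550.315 km.
Addition/subtraction keeps the fewest decimal places: 90.436 → 3 decimal places, 555.579 → 3 decimal places, 89.1 → 1 decimal place, 815.2 → 1 decimal place; limit is 1.
Rounded to 1 decimal place: 1550.3 km.

1550.3 km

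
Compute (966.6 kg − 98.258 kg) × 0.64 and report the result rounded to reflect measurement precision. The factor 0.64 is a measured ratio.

5.6 × 10² kg

966.6 kg − 98.258 kg = 868.342 kg; the difference is limited to 1 decimal place (4 s.f.).
Carrying full precision, 868.342 × 0.64 = 555.73888 kg; 0.64 has 2 s.f., so the result keeps min(4, 2) = 2 s.f.
Rounded to 2 significant figures: 5.6 × 10² kg.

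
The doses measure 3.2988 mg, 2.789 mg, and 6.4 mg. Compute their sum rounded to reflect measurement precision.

3.2988 mg + 2.789 mg + 6.4 mg = 12.4878 mg.
Addition/subtraction keeps the fewest decimal places: 3.2988 → 4 decimal places, 2.789 → 3 decimal places, 6.4 → 1 decimal place; limit is 1.
Rounded to 1 decimal place: 12.5 mg.

12.5 mg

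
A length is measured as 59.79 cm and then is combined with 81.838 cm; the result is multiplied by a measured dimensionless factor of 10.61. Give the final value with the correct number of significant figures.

59.79 cm + 81.838 cm = 141.628 cm; the sum is limited to 2 decimal places (5 s.f.).
Carrying full precision, 141.628 × 10.61 = 1502.67308 cm; 10.61 has 4 s.f., so the result keeps min(5, 4) = 4 s.f.
Rounded to 4 significant figures: 1503 cm.

1503 cm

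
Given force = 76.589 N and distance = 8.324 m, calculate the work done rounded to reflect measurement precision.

work done = 76.589 N × 8.324 m = 637.526836 J.
76.589 has 5 significant figures; 8.324 has 4.
Division/multiplication keeps the fewest: 4 significant figures.
Rounded: 637.5 J.

637.5 J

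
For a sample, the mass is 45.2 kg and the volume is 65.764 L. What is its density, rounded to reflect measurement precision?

density = 45.2 kg ÷ 65.764 L = 0.687306124932… kg/L.
45.2 has 3 significant figures; 65.764 has 5.
Division/multiplication keeps the fewest: 3 significant figures.
Rounded: 0.687 kg/L.

0.687 kg/L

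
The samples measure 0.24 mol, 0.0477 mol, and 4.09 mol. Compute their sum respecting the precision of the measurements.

4.38 mol

0.24 mol + 0.0477 mol + 4.09 mol = 4.3777 mol.
Addition/subtraction keeps the fewest decimal places: 0.24 → 2 decimal places, 0.0477 → 4 decimal places, 4.09 → 2 decimal places; limit is 2.
Rounded to 2 decimal places: 4.38 mol.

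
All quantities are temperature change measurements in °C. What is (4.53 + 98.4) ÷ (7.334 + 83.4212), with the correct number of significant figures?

1.134

4.53 + 98.4 = 102.93, limited to 1 d.p. → 4 s.f.; 7.334 + 83.4212 = 90.7552, limited to 3 d.p. → 5 s.f.
Carrying full precision, 102.93 ÷ 90.7552 = 1.13414988893…; keep min(4, 5) = 4 s.f.
Rounded to 4 significant figures: 1.134.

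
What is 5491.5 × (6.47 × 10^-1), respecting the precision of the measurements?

3.55 × 10^3

5491.5 × (6.47 × 10^-1) = 3553.0005
Multiplication/division keeps the fewest significant figures: 5491.5 → 5 s.f., 6.47 × 10^-1 → 3 s.f.; limit is 3.
Rounded to 3 significant figures: 3.55 × 10^3.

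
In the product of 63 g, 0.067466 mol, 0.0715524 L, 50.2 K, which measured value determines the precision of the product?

63 g → 2 s.f.; 0.067466 mol → 5 s.f.; 0.0715524 L → 6 s.f.; 50.2 K → 3 s.f.
The fewest is 2 significant figures, from 63 g.

63 g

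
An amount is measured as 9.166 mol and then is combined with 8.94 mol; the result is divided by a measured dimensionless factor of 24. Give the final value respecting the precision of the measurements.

9.166 mol + 8.94 mol = 18.106 mol; the sum is limited to 2 decimal places (4 s.f.).
Carrying full precision, 18.106 ÷ 24 = 0.754416666667… mol; 24 has 2 s.f., so the result keeps min(4, 2) = 2 s.f.
Rounded to 2 significant figures: 0.75 mol.

0.75 mol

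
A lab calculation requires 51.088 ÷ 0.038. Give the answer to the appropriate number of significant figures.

1.3 × 10^3

51.088 ÷ 0.038 = 1344.42105263…
Multiplication/division keeps the fewest significant figures: 51.088 → 5 s.f., 0.038 → 2 s.f.; limit is 2.
Rounded to 2 significant figures: 1.3 × 10^3.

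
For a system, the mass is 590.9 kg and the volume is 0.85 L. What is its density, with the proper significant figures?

density = 590.9 kg ÷ 0.85 L = 695.176470588… kg/L.
590.9 has 4 significant figures; 0.85 has 2.
Division/multiplication keeps the fewest: 2 significant figures.
Rounded: 7.0 × 10^2 kg/L.

7.0 × 10^2 kg/L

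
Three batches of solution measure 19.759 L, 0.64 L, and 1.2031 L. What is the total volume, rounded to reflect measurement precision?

21.60 L

19.759 L + 0.64 L + 1.2031 L = 21.6021 L.
Addition/subtraction keeps the fewest decimal places: 19.759 → 3 decimal places, 0.64 → 2 decimal places, 1.2031 → 4 decimal places; limit is 2.
Rounded to 2 decimal places: 21.60 L.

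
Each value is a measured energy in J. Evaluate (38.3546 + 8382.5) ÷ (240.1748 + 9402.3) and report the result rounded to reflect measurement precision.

0.87331

38.3546 + 8382.5 = 8420.8546, limited to 1 d.p. → 5 s.f.; 240.1748 + 9402.3 = 9642.4748, limited to 1 d.p. → 5 s.f.
Carrying full precision, 8420.8546 ÷ 9642.4748 = 0.873308437373…; keep min(5, 5) = 5 s.f.
Rounded to 5 significant figures: 0.87331.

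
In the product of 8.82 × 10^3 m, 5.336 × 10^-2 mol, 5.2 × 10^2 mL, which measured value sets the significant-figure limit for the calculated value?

8.82 × 10^3 m → 3 s.f.; 5.336 × 10^-2 mol → 4 s.f.; 5.2 × 10^2 mL → 2 s.f.
The fewest is 2 significant figures, from 5.2 × 10^2 mL.

5.2 × 10^2 mL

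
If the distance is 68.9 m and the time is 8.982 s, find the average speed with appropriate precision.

average speed = 68.9 m ÷ 8.982 s = 7.67089735026… m/s.
68.9 has 3 significant figures; 8.982 has 4.
Division/multiplication keeps the fewest: 3 significant figures.
Rounded: 7.67 m/s.

7.67 m/s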